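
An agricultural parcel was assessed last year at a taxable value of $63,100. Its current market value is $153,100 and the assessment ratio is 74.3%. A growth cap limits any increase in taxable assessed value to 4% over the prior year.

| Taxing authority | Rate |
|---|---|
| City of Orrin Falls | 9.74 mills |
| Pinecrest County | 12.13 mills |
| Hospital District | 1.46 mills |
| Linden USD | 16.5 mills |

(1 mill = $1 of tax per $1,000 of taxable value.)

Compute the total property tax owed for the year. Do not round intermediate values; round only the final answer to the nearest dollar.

Uncapped assessed value = $153,100 × 0.743 = $113,753.3
Cap limit = $63,100 × 1.04 = $65,624
Taxable assessed value = min($113,753.3, $65,624) = $65,624 (cap binds)
City of Orrin Falls: $65,624 × 0.00974 = $639.17776
Pinecrest County: $65,624 × 0.01213 = $796.01912
Hospital District: $65,624 × 0.00146 = $95.81104
Linden USD: $65,624 × 0.0165 = $1,082.796
Total = $2,613.80392

$2,614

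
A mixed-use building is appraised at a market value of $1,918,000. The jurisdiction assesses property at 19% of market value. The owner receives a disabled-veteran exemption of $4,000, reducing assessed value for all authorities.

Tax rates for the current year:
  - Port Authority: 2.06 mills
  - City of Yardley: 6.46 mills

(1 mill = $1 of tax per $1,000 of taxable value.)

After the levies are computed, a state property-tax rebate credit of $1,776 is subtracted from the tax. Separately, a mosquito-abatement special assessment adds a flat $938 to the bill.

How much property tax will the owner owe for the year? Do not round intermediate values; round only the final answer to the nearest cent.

$2,232.78

Assessed value = $1,918,000 × 0.19 = $364,420
Taxable value = $364,420 − $4,000 = $360,420
Port Authority: $360,420 × 0.00206 = $742.4652
City of Yardley: $360,420 × 0.00646 = $2,328.3132
Levies subtotal = $3,070.7784
After credit = $3,070.7784 − $1,776 = $1,294.7784
Total = $1,294.7784 + $938 = $2,232.7784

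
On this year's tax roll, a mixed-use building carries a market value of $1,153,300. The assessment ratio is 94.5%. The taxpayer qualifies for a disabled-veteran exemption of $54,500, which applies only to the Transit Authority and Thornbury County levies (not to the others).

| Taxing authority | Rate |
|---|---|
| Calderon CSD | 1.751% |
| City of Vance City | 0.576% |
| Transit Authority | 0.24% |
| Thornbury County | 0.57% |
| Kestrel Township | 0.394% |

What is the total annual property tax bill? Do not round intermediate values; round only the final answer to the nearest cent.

Assessed value = $1,153,300 × 0.945 = $1,089,868.5
Calderon CSD: $1,089,868.5 × 0.01751 = $19,083.597435
City of Vance City: $1,089,868.5 × 0.00576 = $6,277.64256
Transit Authority: ($1,089,868.5 − $54,500) × 0.0024 = $1,035,368.5 × 0.0024 = $2,484.8844
Thornbury County: ($1,089,868.5 − $54,500) × 0.0057 = $1,035,368.5 × 0.0057 = $5,901.60045
Kestrel Township: $1,089,868.5 × 0.00394 = $4,294.08189
Total = $38,041.806735

$38,041.81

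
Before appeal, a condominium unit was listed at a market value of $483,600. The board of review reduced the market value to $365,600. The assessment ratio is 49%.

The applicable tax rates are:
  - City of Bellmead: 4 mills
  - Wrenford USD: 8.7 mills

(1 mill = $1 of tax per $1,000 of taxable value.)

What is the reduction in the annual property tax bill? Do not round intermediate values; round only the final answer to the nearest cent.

Old assessed value = $483,600 × 0.49 = $236,964
New assessed value = $365,600 × 0.49 = $179,144
Combined rate = 0.004 + 0.0087 = 0.0127
Old tax = $236,964 × 0.0127 = $3,009.4428
New tax = $179,144 × 0.0127 = $2,275.1288
Reduction = $3,009.4428 − $2,275.1288 = $734.314

$734.31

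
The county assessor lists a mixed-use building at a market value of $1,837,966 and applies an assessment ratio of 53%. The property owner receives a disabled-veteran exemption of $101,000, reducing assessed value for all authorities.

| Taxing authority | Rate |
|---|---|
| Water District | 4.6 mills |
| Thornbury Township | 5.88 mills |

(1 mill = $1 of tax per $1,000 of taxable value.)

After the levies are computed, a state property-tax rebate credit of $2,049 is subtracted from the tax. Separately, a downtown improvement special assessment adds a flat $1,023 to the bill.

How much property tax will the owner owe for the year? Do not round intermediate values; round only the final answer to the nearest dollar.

Assessed value = $1,837,966 × 0.53 = $974,121.98
Taxable value = $974,121.98 − $101,000 = $873,121.98
Water District: $873,121.98 × 0.0046 = $4,016.361108
Thornbury Township: $873,121.98 × 0.00588 = $5,133.9572424
Levies subtotal = $9,150.3183504
After credit = $9,150.3183504 − $2,049 = $7,101.3183504
Total = $7,101.3183504 + $1,023 = $8,124.3183504

$8,124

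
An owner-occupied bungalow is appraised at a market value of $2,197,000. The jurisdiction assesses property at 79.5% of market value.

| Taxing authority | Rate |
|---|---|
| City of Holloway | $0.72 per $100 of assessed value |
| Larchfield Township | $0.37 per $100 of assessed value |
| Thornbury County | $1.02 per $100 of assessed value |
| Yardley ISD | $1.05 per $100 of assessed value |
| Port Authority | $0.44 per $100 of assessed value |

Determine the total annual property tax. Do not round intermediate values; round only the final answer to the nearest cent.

Assessed value = $2,197,000 × 0.795 = $1,746,615
City of Holloway: $1,746,615 × 0.0072 = $12,575.628
Larchfield Township: $1,746,615 × 0.0037 = $6,462.4755
Thornbury County: $1,746,615 × 0.0102 = $17,815.473
Yardley ISD: $1,746,615 × 0.0105 = $18,339.4575
Port Authority: $1,746,615 × 0.0044 = $7,685.106
Total = $12,575.628 + $6,462.4755 + $17,815.473 + $18,339.4575 + $7,685.106 = $62,878.14

$62,878.14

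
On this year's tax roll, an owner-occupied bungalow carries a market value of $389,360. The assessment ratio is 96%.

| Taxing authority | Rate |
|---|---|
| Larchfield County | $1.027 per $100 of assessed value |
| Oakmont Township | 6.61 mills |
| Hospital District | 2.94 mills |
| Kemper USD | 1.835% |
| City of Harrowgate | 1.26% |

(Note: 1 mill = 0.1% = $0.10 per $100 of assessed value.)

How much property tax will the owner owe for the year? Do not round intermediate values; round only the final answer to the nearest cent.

Assessed value = $389,360 × 0.96 = $373,785.6
Larchfield County: $373,785.6 × 0.01027 = $3,838.778112
Oakmont Township: $373,785.6 × 0.00661 = $2,470.722816
Hospital District: $373,785.6 × 0.00294 = $1,098.929664
Kemper USD: $373,785.6 × 0.01835 = $6,858.96576
City of Harrowgate: $373,785.6 × 0.0126 = $4,709.69856
Total = $18,977.094912

$18,977.09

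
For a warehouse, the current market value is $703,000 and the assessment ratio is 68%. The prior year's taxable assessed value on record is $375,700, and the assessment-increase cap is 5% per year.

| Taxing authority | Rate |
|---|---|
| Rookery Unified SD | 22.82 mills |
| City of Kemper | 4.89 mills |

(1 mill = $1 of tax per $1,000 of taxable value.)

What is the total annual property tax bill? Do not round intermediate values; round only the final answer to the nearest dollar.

Uncapped assessed value = $703,000 × 0.68 = $478,040
Cap limit = $375,700 × 1.05 = $394,485
Taxable assessed value = min($478,040, $394,485) = $394,485 (cap binds)
Rookery Unified SD: $394,485 × 0.02282 = $9,002.1477
City of Kemper: $394,485 × 0.00489 = $1,929.03165
Total = $10,931.17935

$10,931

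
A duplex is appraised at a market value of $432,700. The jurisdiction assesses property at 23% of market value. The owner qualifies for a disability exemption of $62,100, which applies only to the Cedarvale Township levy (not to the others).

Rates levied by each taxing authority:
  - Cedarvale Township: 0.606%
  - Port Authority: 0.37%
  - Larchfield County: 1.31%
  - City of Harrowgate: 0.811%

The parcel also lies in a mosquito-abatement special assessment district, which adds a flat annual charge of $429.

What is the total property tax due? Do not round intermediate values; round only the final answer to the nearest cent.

$3,134.84

Assessed value = $432,700 × 0.23 = $99,521
Cedarvale Township: ($99,521 − $62,100) × 0.00606 = $37,421 × 0.00606 = $226.77126
Port Authority: $99,521 × 0.0037 = $368.2277
Larchfield County: $99,521 × 0.0131 = $1,303.7251
City of Harrowgate: $99,521 × 0.00811 = $807.11531
Levies subtotal = $2,705.83937
Total = $2,705.83937 + $429 = $3,134.83937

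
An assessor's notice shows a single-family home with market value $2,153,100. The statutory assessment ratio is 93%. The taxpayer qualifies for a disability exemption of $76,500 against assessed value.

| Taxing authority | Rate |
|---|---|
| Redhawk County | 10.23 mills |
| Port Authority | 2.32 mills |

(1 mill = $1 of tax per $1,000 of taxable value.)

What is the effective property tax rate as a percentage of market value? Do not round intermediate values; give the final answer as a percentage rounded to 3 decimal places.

Assessed value = $2,153,100 × 0.93 = $2,002,383
Taxable value = $2,002,383 − $76,500 = $1,925,883
Redhawk County: $1,925,883 × 0.01023 = $19,701.78309
Port Authority: $1,925,883 × 0.00232 = $4,468.04856
Total tax = $24,169.83165
Effective rate = $24,169.83165 ÷ $2,153,100 = 1.123% of market value

1.123%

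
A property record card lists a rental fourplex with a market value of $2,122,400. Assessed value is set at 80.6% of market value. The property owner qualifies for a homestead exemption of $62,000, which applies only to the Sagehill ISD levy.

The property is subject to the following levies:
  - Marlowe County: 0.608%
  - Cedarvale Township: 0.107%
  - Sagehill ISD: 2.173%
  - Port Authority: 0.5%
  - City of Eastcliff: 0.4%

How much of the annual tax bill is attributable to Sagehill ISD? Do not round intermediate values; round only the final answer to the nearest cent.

Assessed value = $2,122,400 × 0.806 = $1,710,654.4
Sagehill ISD taxable value = $1,710,654.4 − $62,000 = $1,648,654.4
Sagehill ISD levy = $1,648,654.4 × 0.02173 = $35,825.260112

$35,825.26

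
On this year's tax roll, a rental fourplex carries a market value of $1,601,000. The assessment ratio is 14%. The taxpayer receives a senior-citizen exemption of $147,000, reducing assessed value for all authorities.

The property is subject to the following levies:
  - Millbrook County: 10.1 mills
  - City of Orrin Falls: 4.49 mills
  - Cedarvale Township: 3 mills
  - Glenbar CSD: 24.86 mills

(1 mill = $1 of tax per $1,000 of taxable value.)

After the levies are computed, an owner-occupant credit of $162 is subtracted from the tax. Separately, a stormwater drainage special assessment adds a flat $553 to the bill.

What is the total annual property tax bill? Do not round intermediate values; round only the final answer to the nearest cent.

Assessed value = $1,601,000 × 0.14 = $224,140
Taxable value = $224,140 − $147,000 = $77,140
Millbrook County: $77,140 × 0.0101 = $779.114
City of Orrin Falls: $77,140 × 0.00449 = $346.3586
Cedarvale Township: $77,140 × 0.003 = $231.42
Glenbar CSD: $77,140 × 0.02486 = $1,917.7004
Levies subtotal = $3,274.593
After credit = $3,274.593 − $162 = $3,112.593
Total = $3,112.593 + $553 = $3,665.593

$3,665.59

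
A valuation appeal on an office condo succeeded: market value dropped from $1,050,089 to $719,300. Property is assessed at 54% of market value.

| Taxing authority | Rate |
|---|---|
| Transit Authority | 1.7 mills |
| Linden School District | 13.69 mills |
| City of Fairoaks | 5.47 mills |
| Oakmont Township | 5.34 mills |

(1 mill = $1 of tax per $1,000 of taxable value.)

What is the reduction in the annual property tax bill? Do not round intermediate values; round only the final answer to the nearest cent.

$4,680.00

Old assessed value = $1,050,089 × 0.54 = $567,048.06
New assessed value = $719,300 × 0.54 = $388,422
Combined rate = 0.0017 + 0.01369 + 0.00547 + 0.00534 = 0.0262
Old tax = $567,048.06 × 0.0262 = $14,856.659172
New tax = $388,422 × 0.0262 = $10,176.6564
Reduction = $14,856.659172 − $10,176.6564 = $4,680.002772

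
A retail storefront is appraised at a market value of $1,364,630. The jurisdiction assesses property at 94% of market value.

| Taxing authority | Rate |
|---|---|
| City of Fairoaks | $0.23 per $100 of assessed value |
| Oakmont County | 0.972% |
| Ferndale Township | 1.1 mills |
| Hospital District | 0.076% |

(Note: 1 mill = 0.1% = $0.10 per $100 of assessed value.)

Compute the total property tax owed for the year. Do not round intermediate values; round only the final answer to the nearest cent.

$17,804.60

Assessed value = $1,364,630 × 0.94 = $1,282,752.2
City of Fairoaks: $1,282,752.2 × 0.0023 = $2,950.33006
Oakmont County: $1,282,752.2 × 0.00972 = $12,468.351384
Ferndale Township: $1,282,752.2 × 0.0011 = $1,411.02742
Hospital District: $1,282,752.2 × 0.00076 = $974.891672
Total = $17,804.600536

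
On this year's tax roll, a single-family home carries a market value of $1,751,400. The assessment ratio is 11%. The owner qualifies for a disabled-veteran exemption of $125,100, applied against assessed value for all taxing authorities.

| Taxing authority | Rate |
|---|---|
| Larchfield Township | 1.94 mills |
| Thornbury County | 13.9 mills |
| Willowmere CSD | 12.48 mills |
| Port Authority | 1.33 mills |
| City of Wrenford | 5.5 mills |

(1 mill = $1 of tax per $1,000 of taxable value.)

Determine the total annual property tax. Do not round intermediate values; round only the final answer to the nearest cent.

$2,374.52

Assessed value = $1,751,400 × 0.11 = $192,654
Taxable value = $192,654 − $125,100 = $67,554
Larchfield Township: $67,554 × 0.00194 = $131.05476
Thornbury County: $67,554 × 0.0139 = $939.0006
Willowmere CSD: $67,554 × 0.01248 = $843.07392
Port Authority: $67,554 × 0.00133 = $89.84682
City of Wrenford: $67,554 × 0.0055 = $371.547
Total = $131.05476 + $939.0006 + $843.07392 + $89.84682 + $371.547 = $2,374.5231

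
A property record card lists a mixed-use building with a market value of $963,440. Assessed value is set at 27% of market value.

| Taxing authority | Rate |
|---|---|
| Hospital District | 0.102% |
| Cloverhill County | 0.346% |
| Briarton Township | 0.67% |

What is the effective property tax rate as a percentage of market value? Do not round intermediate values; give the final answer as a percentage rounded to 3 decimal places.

0.302%

Assessed value = $963,440 × 0.27 = $260,128.8
Hospital District: $260,128.8 × 0.00102 = $265.331376
Cloverhill County: $260,128.8 × 0.00346 = $900.045648
Briarton Township: $260,128.8 × 0.0067 = $1,742.86296
Total tax = $2,908.239984
Effective rate = $2,908.239984 ÷ $963,440 = 0.302% of market value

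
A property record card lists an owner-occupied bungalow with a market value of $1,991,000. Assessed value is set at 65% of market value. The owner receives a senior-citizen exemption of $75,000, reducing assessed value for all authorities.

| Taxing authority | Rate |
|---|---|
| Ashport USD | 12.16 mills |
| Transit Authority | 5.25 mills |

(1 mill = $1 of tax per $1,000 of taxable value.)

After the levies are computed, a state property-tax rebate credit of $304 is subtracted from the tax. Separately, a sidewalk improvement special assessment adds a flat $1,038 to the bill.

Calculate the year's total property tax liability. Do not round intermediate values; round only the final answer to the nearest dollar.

Assessed value = $1,991,000 × 0.65 = $1,294,150
Taxable value = $1,294,150 − $75,000 = $1,219,150
Ashport USD: $1,219,150 × 0.01216 = $14,824.864
Transit Authority: $1,219,150 × 0.00525 = $6,400.5375
Levies subtotal = $21,225.4015
After credit = $21,225.4015 − $304 = $20,921.4015
Total = $20,921.4015 + $1,038 = $21,959.4015

$21,959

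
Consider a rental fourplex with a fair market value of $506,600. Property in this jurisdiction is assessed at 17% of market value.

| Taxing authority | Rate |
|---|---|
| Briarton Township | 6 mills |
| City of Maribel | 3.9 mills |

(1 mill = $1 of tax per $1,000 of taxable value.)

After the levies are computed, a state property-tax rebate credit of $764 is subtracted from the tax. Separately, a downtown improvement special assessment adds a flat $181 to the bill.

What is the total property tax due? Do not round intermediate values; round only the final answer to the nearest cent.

Assessed value = $506,600 × 0.17 = $86,122
Briarton Township: $86,122 × 0.006 = $516.732
City of Maribel: $86,122 × 0.0039 = $335.8758
Levies subtotal = $852.6078
After credit = $852.6078 − $764 = $88.6078
Total = $88.6078 + $181 = $269.6078

$269.61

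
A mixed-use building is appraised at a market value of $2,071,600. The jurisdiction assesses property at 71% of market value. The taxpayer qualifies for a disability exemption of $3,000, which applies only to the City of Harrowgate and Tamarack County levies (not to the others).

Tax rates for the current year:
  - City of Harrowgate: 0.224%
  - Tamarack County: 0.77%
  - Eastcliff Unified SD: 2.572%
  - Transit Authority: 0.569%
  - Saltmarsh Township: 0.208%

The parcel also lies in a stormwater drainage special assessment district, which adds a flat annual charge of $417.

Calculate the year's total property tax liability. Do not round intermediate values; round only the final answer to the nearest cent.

Assessed value = $2,071,600 × 0.71 = $1,470,836
City of Harrowgate: ($1,470,836 − $3,000) × 0.00224 = $1,467,836 × 0.00224 = $3,287.95264
Tamarack County: ($1,470,836 − $3,000) × 0.0077 = $1,467,836 × 0.0077 = $11,302.3372
Eastcliff Unified SD: $1,470,836 × 0.02572 = $37,829.90192
Transit Authority: $1,470,836 × 0.00569 = $8,369.05684
Saltmarsh Township: $1,470,836 × 0.00208 = $3,059.33888
Levies subtotal = $63,848.58748
Total = $63,848.58748 + $417 = $64,265.58748

$64,265.59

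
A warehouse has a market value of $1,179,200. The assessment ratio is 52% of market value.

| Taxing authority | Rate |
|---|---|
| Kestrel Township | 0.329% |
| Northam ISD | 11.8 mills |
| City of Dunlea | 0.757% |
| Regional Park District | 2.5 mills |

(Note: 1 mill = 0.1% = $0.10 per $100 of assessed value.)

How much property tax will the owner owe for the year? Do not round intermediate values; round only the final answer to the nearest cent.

$15,427.71

Assessed value = $1,179,200 × 0.52 = $613,184
Kestrel Township: $613,184 × 0.00329 = $2,017.37536
Northam ISD: $613,184 × 0.0118 = $7,235.5712
City of Dunlea: $613,184 × 0.00757 = $4,641.80288
Regional Park District: $613,184 × 0.0025 = $1,532.96
Total = $15,427.70944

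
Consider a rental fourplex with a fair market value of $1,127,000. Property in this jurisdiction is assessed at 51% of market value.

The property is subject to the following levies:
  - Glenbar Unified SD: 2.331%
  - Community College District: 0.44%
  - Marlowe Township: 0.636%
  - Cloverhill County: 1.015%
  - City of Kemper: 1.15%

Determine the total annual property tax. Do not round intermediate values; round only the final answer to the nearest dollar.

Assessed value = $1,127,000 × 0.51 = $574,770
Glenbar Unified SD: $574,770 × 0.02331 = $13,397.8887
Community College District: $574,770 × 0.0044 = $2,528.988
Marlowe Township: $574,770 × 0.00636 = $3,655.5372
Cloverhill County: $574,770 × 0.01015 = $5,833.9155
City of Kemper: $574,770 × 0.0115 = $6,609.855
Total = $13,397.8887 + $2,528.988 + $3,655.5372 + $5,833.9155 + $6,609.855 = $32,026.1844

$32,026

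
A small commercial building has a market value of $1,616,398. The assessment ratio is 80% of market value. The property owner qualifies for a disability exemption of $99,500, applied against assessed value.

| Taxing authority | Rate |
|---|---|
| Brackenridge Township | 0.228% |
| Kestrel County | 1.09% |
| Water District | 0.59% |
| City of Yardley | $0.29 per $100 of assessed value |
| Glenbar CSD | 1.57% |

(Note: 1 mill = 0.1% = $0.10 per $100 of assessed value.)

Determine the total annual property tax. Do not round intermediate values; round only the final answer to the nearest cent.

$44,975.54

Assessed value = $1,616,398 × 0.8 = $1,293,118.4
Taxable value = $1,293,118.4 − $99,500 = $1,193,618.4
Brackenridge Township: $1,193,618.4 × 0.00228 = $2,721.449952
Kestrel County: $1,193,618.4 × 0.0109 = $13,010.44056
Water District: $1,193,618.4 × 0.0059 = $7,042.34856
City of Yardley: $1,193,618.4 × 0.0029 = $3,461.49336
Glenbar CSD: $1,193,618.4 × 0.0157 = $18,739.80888
Total = $44,975.541312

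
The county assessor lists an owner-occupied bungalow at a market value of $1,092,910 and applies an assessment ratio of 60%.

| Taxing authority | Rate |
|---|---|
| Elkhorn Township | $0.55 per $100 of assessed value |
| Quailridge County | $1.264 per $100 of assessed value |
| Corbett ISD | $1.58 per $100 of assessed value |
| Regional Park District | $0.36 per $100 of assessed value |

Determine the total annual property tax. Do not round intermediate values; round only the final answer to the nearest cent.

$24,616.70

Assessed value = $1,092,910 × 0.6 = $655,746
Elkhorn Township: $655,746 × 0.0055 = $3,606.603
Quailridge County: $655,746 × 0.01264 = $8,288.62944
Corbett ISD: $655,746 × 0.0158 = $10,360.7868
Regional Park District: $655,746 × 0.0036 = $2,360.6856
Total = $3,606.603 + $8,288.62944 + $10,360.7868 + $2,360.6856 = $24,616.70484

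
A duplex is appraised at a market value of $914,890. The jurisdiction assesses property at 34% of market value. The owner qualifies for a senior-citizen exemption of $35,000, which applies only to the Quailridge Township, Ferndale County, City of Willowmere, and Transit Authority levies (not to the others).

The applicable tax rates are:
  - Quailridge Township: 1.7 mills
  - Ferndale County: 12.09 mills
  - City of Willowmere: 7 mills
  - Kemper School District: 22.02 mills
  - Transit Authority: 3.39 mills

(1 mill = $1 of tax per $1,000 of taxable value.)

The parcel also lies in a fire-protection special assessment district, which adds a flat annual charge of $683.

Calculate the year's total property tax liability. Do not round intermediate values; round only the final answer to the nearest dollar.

Assessed value = $914,890 × 0.34 = $311,062.6
Quailridge Township: ($311,062.6 − $35,000) × 0.0017 = $276,062.6 × 0.0017 = $469.30642
Ferndale County: ($311,062.6 − $35,000) × 0.01209 = $276,062.6 × 0.01209 = $3,337.596834
City of Willowmere: ($311,062.6 − $35,000) × 0.007 = $276,062.6 × 0.007 = $1,932.4382
Kemper School District: $311,062.6 × 0.02202 = $6,849.598452
Transit Authority: ($311,062.6 − $35,000) × 0.00339 = $276,062.6 × 0.00339 = $935.852214
Levies subtotal = $13,524.79212
Total = $13,524.79212 + $683 = $14,207.79212

$14,208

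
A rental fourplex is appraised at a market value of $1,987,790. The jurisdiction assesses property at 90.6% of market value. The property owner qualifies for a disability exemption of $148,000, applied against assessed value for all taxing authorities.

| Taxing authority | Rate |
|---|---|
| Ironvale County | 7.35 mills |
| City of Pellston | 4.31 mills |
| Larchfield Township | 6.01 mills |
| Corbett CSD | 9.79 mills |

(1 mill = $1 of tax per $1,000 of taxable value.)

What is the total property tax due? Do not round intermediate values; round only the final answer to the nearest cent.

$45,389.67

Assessed value = $1,987,790 × 0.906 = $1,800,937.74
Taxable value = $1,800,937.74 − $148,000 = $1,652,937.74
Ironvale County: $1,652,937.74 × 0.00735 = $12,149.092389
City of Pellston: $1,652,937.74 × 0.00431 = $7,124.1616594
Larchfield Township: $1,652,937.74 × 0.00601 = $9,934.1558174
Corbett CSD: $1,652,937.74 × 0.00979 = $16,182.2604746
Total = $12,149.092389 + $7,124.1616594 + $9,934.1558174 + $16,182.2604746 = $45,389.6703404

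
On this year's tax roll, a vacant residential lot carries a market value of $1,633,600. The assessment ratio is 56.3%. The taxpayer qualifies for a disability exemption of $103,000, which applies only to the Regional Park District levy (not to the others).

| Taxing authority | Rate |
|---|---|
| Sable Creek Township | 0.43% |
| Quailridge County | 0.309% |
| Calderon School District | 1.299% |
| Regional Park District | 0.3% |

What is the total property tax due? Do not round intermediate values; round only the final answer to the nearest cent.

Assessed value = $1,633,600 × 0.563 = $919,716.8
Sable Creek Township: $919,716.8 × 0.0043 = $3,954.78224
Quailridge County: $919,716.8 × 0.00309 = $2,841.924912
Calderon School District: $919,716.8 × 0.01299 = $11,947.121232
Regional Park District: ($919,716.8 − $103,000) × 0.003 = $816,716.8 × 0.003 = $2,450.1504
Total = $21,193.978784

$21,193.98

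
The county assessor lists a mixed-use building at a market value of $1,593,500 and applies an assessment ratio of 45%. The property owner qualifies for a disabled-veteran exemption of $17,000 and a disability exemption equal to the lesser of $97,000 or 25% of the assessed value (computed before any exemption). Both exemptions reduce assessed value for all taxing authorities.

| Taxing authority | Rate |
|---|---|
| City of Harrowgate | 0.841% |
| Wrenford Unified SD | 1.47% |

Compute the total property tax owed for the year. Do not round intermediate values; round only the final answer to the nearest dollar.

$13,937

Assessed value = $1,593,500 × 0.45 = $717,075
Disability exemption = min($97,000, 25% × $717,075) = min($97,000, $179,268.75) = $97,000 (dollar cap binds)
Taxable value = $717,075 − $17,000 − $97,000 = $603,075
City of Harrowgate: $603,075 × 0.00841 = $5,071.86075
Wrenford Unified SD: $603,075 × 0.0147 = $8,865.2025
Total = $13,937.06325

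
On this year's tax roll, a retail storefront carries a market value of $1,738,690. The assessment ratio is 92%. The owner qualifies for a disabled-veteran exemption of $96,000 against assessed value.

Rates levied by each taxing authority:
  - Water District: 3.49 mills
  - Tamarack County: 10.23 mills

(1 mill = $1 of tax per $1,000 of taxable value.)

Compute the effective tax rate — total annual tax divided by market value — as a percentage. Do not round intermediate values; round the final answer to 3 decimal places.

Assessed value = $1,738,690 × 0.92 = $1,599,594.8
Taxable value = $1,599,594.8 − $96,000 = $1,503,594.8
Water District: $1,503,594.8 × 0.00349 = $5,247.545852
Tamarack County: $1,503,594.8 × 0.01023 = $15,381.774804
Total tax = $20,629.320656
Effective rate = $20,629.320656 ÷ $1,738,690 = 1.186% of market value

1.186%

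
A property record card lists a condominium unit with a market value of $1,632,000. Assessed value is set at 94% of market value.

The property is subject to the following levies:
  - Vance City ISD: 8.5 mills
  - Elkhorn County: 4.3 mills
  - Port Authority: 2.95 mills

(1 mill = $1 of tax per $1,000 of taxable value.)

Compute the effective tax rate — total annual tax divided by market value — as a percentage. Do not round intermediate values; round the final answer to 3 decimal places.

Assessed value = $1,632,000 × 0.94 = $1,534,080
Vance City ISD: $1,534,080 × 0.0085 = $13,039.68
Elkhorn County: $1,534,080 × 0.0043 = $6,596.544
Port Authority: $1,534,080 × 0.00295 = $4,525.536
Total tax = $24,161.76
Effective rate = $24,161.76 ÷ $1,632,000 = 1.481% of market value

1.481%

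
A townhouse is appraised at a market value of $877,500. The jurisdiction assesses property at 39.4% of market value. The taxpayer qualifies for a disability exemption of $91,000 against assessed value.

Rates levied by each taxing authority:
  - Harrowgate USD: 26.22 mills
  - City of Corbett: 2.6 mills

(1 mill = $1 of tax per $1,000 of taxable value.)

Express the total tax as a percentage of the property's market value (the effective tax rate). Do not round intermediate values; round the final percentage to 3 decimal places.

Assessed value = $877,500 × 0.394 = $345,735
Taxable value = $345,735 − $91,000 = $254,735
Harrowgate USD: $254,735 × 0.02622 = $6,679.1517
City of Corbett: $254,735 × 0.0026 = $662.311
Total tax = $7,341.4627
Effective rate = $7,341.4627 ÷ $877,500 = 0.837% of market value

0.837%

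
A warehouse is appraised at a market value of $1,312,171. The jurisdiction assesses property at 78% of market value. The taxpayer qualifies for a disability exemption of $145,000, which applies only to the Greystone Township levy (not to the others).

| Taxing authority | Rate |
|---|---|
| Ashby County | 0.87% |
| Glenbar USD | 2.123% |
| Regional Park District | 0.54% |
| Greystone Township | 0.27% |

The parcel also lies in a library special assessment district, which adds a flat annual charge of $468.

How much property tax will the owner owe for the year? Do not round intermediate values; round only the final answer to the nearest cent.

$38,999.95

Assessed value = $1,312,171 × 0.78 = $1,023,493.38
Ashby County: $1,023,493.38 × 0.0087 = $8,904.392406
Glenbar USD: $1,023,493.38 × 0.02123 = $21,728.7644574
Regional Park District: $1,023,493.38 × 0.0054 = $5,526.864252
Greystone Township: ($1,023,493.38 − $145,000) × 0.0027 = $878,493.38 × 0.0027 = $2,371.932126
Levies subtotal = $38,531.9532414
Total = $38,531.9532414 + $468 = $38,999.9532414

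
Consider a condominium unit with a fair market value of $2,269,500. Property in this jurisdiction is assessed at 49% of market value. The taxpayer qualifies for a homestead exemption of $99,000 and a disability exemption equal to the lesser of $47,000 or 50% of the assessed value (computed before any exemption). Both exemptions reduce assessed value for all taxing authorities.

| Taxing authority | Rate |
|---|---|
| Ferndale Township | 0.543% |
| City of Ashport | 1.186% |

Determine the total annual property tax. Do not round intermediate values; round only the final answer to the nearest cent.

Assessed value = $2,269,500 × 0.49 = $1,112,055
Disability exemption = min($47,000, 50% × $1,112,055) = min($47,000, $556,027.5) = $47,000 (dollar cap binds)
Taxable value = $1,112,055 − $99,000 − $47,000 = $966,055
Ferndale Township: $966,055 × 0.00543 = $5,245.67865
City of Ashport: $966,055 × 0.01186 = $11,457.4123
Total = $16,703.09095

$16,703.09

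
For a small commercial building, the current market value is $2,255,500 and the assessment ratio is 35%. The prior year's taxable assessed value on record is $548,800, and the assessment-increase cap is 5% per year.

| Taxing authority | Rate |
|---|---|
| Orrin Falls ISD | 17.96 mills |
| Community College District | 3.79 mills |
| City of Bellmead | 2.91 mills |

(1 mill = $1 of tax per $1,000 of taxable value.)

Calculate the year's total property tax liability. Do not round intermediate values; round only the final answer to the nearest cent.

$14,210.08

Uncapped assessed value = $2,255,500 × 0.35 = $789,425
Cap limit = $548,800 × 1.05 = $576,240
Taxable assessed value = min($789,425, $576,240) = $576,240 (cap binds)
Orrin Falls ISD: $576,240 × 0.01796 = $10,349.2704
Community College District: $576,240 × 0.00379 = $2,183.9496
City of Bellmead: $576,240 × 0.00291 = $1,676.8584
Total = $14,210.0784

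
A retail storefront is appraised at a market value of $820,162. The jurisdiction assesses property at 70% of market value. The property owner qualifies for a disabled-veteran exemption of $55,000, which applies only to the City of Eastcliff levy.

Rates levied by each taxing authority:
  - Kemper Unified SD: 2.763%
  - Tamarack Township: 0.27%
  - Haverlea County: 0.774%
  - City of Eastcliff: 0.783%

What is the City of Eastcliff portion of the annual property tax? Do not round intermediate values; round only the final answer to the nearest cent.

Assessed value = $820,162 × 0.7 = $574,113.4
City of Eastcliff taxable value = $574,113.4 − $55,000 = $519,113.4
City of Eastcliff levy = $519,113.4 × 0.00783 = $4,064.657922

$4,064.66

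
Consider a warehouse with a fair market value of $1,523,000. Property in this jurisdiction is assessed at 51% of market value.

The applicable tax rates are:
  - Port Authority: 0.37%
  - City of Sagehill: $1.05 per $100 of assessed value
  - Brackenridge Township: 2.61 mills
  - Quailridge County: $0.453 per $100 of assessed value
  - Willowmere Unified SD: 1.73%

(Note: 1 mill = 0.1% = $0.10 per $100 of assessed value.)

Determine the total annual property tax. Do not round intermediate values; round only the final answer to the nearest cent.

Assessed value = $1,523,000 × 0.51 = $776,730
Port Authority: $776,730 × 0.0037 = $2,873.901
City of Sagehill: $776,730 × 0.0105 = $8,155.665
Brackenridge Township: $776,730 × 0.00261 = $2,027.2653
Quailridge County: $776,730 × 0.00453 = $3,518.5869
Willowmere Unified SD: $776,730 × 0.0173 = $13,437.429
Total = $30,012.8472

$30,012.85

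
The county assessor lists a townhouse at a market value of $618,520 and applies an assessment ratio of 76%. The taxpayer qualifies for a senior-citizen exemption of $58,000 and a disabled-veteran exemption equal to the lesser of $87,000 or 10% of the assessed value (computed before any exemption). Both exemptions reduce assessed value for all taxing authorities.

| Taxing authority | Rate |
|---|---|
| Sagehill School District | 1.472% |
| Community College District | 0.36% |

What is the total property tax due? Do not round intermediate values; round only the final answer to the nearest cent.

Assessed value = $618,520 × 0.76 = $470,075.2
Disabled-veteran exemption = min($87,000, 10% × $470,075.2) = min($87,000, $47,007.52) = $47,007.52 (percentage binds)
Taxable value = $470,075.2 − $58,000 − $47,007.52 = $365,067.68
Sagehill School District: $365,067.68 × 0.01472 = $5,373.7962496
Community College District: $365,067.68 × 0.0036 = $1,314.243648
Total = $6,688.0398976

$6,688.04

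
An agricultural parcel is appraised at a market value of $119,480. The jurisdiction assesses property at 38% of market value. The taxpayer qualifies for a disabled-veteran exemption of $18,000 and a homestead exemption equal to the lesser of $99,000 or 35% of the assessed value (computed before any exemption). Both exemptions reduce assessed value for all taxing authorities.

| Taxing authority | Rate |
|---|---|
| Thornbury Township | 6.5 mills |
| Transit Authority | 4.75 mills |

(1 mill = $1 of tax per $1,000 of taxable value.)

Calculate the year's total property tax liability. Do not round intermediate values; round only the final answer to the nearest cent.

$129.51

Assessed value = $119,480 × 0.38 = $45,402.4
Homestead exemption = min($99,000, 35% × $45,402.4) = min($99,000, $15,890.84) = $15,890.84 (percentage binds)
Taxable value = $45,402.4 − $18,000 − $15,890.84 = $11,511.56
Thornbury Township: $11,511.56 × 0.0065 = $74.82514
Transit Authority: $11,511.56 × 0.00475 = $54.67991
Total = $129.50505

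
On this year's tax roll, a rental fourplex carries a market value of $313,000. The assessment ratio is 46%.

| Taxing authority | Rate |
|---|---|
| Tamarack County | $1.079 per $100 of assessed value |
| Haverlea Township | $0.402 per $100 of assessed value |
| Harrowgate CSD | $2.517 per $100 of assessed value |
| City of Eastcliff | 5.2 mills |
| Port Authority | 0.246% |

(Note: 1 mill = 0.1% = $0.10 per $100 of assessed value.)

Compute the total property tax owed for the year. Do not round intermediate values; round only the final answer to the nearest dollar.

$6,859

Assessed value = $313,000 × 0.46 = $143,980
Tamarack County: $143,980 × 0.01079 = $1,553.5442
Haverlea Township: $143,980 × 0.00402 = $578.7996
Harrowgate CSD: $143,980 × 0.02517 = $3,623.9766
City of Eastcliff: $143,980 × 0.0052 = $748.696
Port Authority: $143,980 × 0.00246 = $354.1908
Total = $6,859.2072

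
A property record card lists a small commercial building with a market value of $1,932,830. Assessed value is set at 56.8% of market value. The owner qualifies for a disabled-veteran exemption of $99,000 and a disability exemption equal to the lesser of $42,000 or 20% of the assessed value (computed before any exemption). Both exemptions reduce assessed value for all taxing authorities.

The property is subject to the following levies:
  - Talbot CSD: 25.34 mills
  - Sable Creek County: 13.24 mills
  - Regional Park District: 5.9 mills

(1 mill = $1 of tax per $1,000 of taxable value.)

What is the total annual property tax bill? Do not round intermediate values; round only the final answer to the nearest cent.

Assessed value = $1,932,830 × 0.568 = $1,097,847.44
Disability exemption = min($42,000, 20% × $1,097,847.44) = min($42,000, $219,569.488) = $42,000 (dollar cap binds)
Taxable value = $1,097,847.44 − $99,000 − $42,000 = $956,847.44
Talbot CSD: $956,847.44 × 0.02534 = $24,246.5141296
Sable Creek County: $956,847.44 × 0.01324 = $12,668.6601056
Regional Park District: $956,847.44 × 0.0059 = $5,645.399896
Total = $42,560.5741312

$42,560.57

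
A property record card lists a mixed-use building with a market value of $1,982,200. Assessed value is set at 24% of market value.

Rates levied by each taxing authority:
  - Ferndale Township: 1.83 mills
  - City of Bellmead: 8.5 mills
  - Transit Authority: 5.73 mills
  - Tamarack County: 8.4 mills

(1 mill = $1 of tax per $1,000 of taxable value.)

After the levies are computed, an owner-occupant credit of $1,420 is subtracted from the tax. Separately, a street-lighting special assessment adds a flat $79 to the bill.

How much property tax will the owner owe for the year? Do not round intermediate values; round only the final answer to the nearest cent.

Assessed value = $1,982,200 × 0.24 = $475,728
Ferndale Township: $475,728 × 0.00183 = $870.58224
City of Bellmead: $475,728 × 0.0085 = $4,043.688
Transit Authority: $475,728 × 0.00573 = $2,725.92144
Tamarack County: $475,728 × 0.0084 = $3,996.1152
Levies subtotal = $11,636.30688
After credit = $11,636.30688 − $1,420 = $10,216.30688
Total = $10,216.30688 + $79 = $10,295.30688

$10,295.31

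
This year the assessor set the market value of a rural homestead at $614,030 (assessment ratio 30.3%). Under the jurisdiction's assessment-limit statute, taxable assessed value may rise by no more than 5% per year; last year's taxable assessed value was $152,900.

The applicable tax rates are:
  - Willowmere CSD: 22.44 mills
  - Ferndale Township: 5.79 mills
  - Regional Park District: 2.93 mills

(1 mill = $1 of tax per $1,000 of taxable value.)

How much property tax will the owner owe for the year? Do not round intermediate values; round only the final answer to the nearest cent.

Uncapped assessed value = $614,030 × 0.303 = $186,051.09
Cap limit = $152,900 × 1.05 = $160,545
Taxable assessed value = min($186,051.09, $160,545) = $160,545 (cap binds)
Willowmere CSD: $160,545 × 0.02244 = $3,602.6298
Ferndale Township: $160,545 × 0.00579 = $929.55555
Regional Park District: $160,545 × 0.00293 = $470.39685
Total = $5,002.5822

$5,002.58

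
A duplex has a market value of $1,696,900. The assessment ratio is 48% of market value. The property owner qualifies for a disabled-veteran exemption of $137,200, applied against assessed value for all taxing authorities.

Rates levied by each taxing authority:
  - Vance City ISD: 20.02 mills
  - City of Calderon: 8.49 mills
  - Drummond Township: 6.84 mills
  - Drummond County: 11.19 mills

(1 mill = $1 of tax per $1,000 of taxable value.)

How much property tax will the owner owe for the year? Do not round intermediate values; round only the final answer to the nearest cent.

$31,522.10

Assessed value = $1,696,900 × 0.48 = $814,512
Taxable value = $814,512 − $137,200 = $677,312
Vance City ISD: $677,312 × 0.02002 = $13,559.78624
City of Calderon: $677,312 × 0.00849 = $5,750.37888
Drummond Township: $677,312 × 0.00684 = $4,632.81408
Drummond County: $677,312 × 0.01119 = $7,579.12128
Total = $13,559.78624 + $5,750.37888 + $4,632.81408 + $7,579.12128 = $31,522.10048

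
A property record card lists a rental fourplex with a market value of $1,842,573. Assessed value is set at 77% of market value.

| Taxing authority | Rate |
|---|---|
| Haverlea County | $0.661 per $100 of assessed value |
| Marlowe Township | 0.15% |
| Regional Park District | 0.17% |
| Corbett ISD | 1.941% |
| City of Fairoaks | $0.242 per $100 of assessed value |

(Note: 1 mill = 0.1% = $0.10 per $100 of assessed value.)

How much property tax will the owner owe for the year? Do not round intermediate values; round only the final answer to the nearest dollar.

$44,890

Assessed value = $1,842,573 × 0.77 = $1,418,781.21
Haverlea County: $1,418,781.21 × 0.00661 = $9,378.1437981
Marlowe Township: $1,418,781.21 × 0.0015 = $2,128.171815
Regional Park District: $1,418,781.21 × 0.0017 = $2,411.928057
Corbett ISD: $1,418,781.21 × 0.01941 = $27,538.5432861
City of Fairoaks: $1,418,781.21 × 0.00242 = $3,433.4505282
Total = $44,890.2374844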